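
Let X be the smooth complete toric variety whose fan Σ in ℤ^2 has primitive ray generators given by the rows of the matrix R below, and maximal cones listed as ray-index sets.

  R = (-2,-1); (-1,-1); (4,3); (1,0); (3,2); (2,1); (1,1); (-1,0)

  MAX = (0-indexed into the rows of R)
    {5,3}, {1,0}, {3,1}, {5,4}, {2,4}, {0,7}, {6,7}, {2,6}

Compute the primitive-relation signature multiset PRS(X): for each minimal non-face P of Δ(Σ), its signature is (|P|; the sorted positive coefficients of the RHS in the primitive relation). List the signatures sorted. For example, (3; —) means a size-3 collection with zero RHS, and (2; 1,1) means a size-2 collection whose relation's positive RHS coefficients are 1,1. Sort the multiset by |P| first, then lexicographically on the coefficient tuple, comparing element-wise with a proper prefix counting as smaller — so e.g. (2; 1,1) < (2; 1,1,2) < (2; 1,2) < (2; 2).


Σ has 20 primitive collections:

  • {0,5}:  v_{0} + v_{5} = 0  →  sig = (2; —)
  • {1,6}:  v_{1} + v_{6} = 0  →  sig = (2; —)
  • {3,7}:  v_{3} + v_{7} = 0  →  sig = (2; —)
  • {0,3}:  v_{0} + v_{3} = v_{1}  →  sig = (2; 1)
  • {0,4}:  v_{0} + v_{4} = v_{6}  →  sig = (2; 1)
  • {0,6}:  v_{0} + v_{6} = v_{7}  →  sig = (2; 1)
  • {1,2}:  v_{1} + v_{2} = v_{4}  →  sig = (2; 1)
  • {1,4}:  v_{1} + v_{4} = v_{5}  →  sig = (2; 1)
  • {1,5}:  v_{1} + v_{5} = v_{3}  →  sig = (2; 1)
  • {1,7}:  v_{1} + v_{7} = v_{0}  →  sig = (2; 1)
  • {3,6}:  v_{3} + v_{6} = v_{5}  →  sig = (2; 1)
  • {4,6}:  v_{4} + v_{6} = v_{2}  →  sig = (2; 1)
  • {5,6}:  v_{5} + v_{6} = v_{4}  →  sig = (2; 1)
  • {5,7}:  v_{5} + v_{7} = v_{6}  →  sig = (2; 1)
  • {2,3}:  v_{2} + v_{3} = v_{4} + v_{5}  →  sig = (2; 1,1)
  • {0,2}:  v_{0} + v_{2} = 2·v_{6}  →  sig = (2; 2)
  • {2,5}:  v_{2} + v_{5} = 2·v_{4}  →  sig = (2; 2)
  • {3,4}:  v_{3} + v_{4} = 2·v_{5}  →  sig = (2; 2)
  • {4,7}:  v_{4} + v_{7} = 2·v_{6}  →  sig = (2; 2)
  • {2,7}:  v_{2} + v_{7} = 3·v_{6}  →  sig = (2; 3)

Sorted signature multiset PRS(X):
{ (2; —) ×3,  (2; 1) ×11,  (2; 1,1),  (2; 2) ×4,  (2; 3) }


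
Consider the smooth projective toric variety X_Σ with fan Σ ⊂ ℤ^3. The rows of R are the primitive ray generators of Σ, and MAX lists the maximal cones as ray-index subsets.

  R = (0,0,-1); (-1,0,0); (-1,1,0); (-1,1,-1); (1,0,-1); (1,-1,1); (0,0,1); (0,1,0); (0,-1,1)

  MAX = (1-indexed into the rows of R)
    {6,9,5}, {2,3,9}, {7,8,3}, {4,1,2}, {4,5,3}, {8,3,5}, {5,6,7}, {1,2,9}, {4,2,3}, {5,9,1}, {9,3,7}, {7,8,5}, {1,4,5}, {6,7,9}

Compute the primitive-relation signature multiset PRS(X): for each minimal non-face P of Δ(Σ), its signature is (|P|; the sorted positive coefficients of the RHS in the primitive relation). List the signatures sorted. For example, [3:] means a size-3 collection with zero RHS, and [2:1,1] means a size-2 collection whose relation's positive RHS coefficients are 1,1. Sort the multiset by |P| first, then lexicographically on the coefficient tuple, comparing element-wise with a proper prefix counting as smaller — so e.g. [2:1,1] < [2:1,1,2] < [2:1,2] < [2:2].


The 18 primitive collections of Σ (r=9, n=3):

  • {1,7}:  v_{1} + v_{7} = 0 — sig = [2:]
  • {4,6}:  v_{4} + v_{6} = 0 — sig = [2:]
  • {1,3}:  v_{1} + v_{3} = v_{4} — sig = [2:1]
  • {2,5}:  v_{2} + v_{5} = v_{1} — sig = [2:1]
  • {2,6}:  v_{2} + v_{6} = v_{9} — sig = [2:1]
  • {2,8}:  v_{2} + v_{8} = v_{3} — sig = [2:1]
  • {3,6}:  v_{3} + v_{6} = v_{7} — sig = [2:1]
  • {4,7}:  v_{4} + v_{7} = v_{3} — sig = [2:1]
  • {4,9}:  v_{4} + v_{9} = v_{2} — sig = [2:1]
  • {8,9}:  v_{8} + v_{9} = v_{7} — sig = [2:1]
  • {1,6}:  v_{1} + v_{6} = v_{5} + v_{9} — sig = [2:1,1]
  • {1,8}:  v_{1} + v_{8} = v_{3} + v_{5} — sig = [2:1,1]
  • {2,7}:  v_{2} + v_{7} = v_{3} + v_{9} — sig = [2:1,1]
  • {4,8}:  v_{4} + v_{8} = 2·v_{3} + v_{5} — sig = [2:1,2]
  • {6,8}:  v_{6} + v_{8} = v_{5} + 2·v_{7} — sig = [2:1,2]
  • {3,5,9}:  v_{3} + v_{5} + v_{9} = 0 — sig = [3:]
  • {3,5,7}:  v_{3} + v_{5} + v_{7} = v_{8} — sig = [3:1]
  • {5,7,9}:  v_{5} + v_{7} + v_{9} = v_{6} — sig = [3:1]

Signatures (|P|; sorted positive RHS coefficients), sorted:
    [2:]
    [2:]
    [2:1]
    [2:1]
    [2:1]
    [2:1]
    [2:1]
    [2:1]
    [2:1]
    [2:1]
    [2:1,1]
    [2:1,1]
    [2:1,1]
    [2:1,2]
    [2:1,2]
    [3:]
    [3:1]
    [3:1]


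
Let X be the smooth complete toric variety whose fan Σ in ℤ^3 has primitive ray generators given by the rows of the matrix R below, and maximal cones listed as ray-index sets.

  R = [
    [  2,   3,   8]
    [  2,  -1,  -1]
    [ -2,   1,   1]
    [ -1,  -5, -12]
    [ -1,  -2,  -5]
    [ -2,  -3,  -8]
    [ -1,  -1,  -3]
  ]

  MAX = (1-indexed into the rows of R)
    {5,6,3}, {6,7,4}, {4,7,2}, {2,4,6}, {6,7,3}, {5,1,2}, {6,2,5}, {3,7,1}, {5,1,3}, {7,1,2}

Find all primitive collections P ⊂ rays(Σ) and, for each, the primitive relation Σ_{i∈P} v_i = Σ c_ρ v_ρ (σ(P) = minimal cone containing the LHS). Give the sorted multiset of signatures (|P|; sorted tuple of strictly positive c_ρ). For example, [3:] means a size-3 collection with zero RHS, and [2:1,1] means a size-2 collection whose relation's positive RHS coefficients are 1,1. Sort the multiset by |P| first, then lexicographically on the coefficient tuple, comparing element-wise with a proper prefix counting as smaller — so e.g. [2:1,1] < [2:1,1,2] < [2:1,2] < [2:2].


7 collections generate NE(X_Σ); each relation:

  P = {1,6}:  v_{1} + v_{6} = 0  so sig = [2:]
  P = {2,3}:  v_{2} + v_{3} = 0  so sig = [2:]
  P = {5,7}:  v_{5} + v_{7} = v_{6}  so sig = [2:1]
  P = {1,4}:  v_{1} + v_{4} = v_{2} + v_{7}  so sig = [2:1,1]
  P = {3,4}:  v_{3} + v_{4} = v_{6} + v_{7}  so sig = [2:1,1]
  P = {4,5}:  v_{4} + v_{5} = v_{2} + 2·v_{6}  so sig = [2:1,2]
  P = {2,6,7}:  v_{2} + v_{6} + v_{7} = v_{4}  so sig = [3:1]

Signatures (|P|; sorted positive RHS coefficients), sorted:
    |P|=2: 6 collections, coeffs (), (), (1), (1,1), (1,1), (1,2)
    |P|=3: 1 collection, coeffs (1)


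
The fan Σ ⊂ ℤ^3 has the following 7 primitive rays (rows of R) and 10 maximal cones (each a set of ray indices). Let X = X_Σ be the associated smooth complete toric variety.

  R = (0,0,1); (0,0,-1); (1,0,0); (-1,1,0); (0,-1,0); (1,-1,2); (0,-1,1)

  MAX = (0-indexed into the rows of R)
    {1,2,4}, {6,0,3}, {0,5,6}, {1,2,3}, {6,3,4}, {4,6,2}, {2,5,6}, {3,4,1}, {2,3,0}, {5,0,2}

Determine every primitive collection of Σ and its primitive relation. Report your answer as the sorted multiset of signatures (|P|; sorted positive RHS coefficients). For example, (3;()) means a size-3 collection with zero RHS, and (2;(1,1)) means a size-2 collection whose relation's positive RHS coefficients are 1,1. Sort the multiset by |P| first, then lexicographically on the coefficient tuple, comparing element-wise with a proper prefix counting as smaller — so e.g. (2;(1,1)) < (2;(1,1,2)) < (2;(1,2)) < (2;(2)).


Δ(Σ) — 7 vertices, 9 min non-faces:

  {0,1}:  v_{0} + v_{1} = 0  →  sig = (2;())
  {0,4}:  v_{0} + v_{4} = v_{6}  →  sig = (2;(1))
  {1,6}:  v_{1} + v_{6} = v_{4}  →  sig = (2;(1))
  {1,5}:  v_{1} + v_{5} = v_{2} + v_{6}  →  sig = (2;(1,1))
  {4,5}:  v_{4} + v_{5} = v_{2} + 2·v_{6}  →  sig = (2;(1,2))
  {3,5}:  v_{3} + v_{5} = 2·v_{0}  →  sig = (2;(2))
  {2,3,4}:  v_{2} + v_{3} + v_{4} = 0  →  sig = (3;())
  {0,2,6}:  v_{0} + v_{2} + v_{6} = v_{5}  →  sig = (3;(1))
  {2,3,6}:  v_{2} + v_{3} + v_{6} = v_{0}  →  sig = (3;(1))

Signatures (|P|; sorted positive RHS coefficients), sorted:
    |P|=2: 6 collections, coeffs (), (1), (1), (1,1), (1,2), (2)
    |P|=3: 3 collections, coeffs (), (1), (1)


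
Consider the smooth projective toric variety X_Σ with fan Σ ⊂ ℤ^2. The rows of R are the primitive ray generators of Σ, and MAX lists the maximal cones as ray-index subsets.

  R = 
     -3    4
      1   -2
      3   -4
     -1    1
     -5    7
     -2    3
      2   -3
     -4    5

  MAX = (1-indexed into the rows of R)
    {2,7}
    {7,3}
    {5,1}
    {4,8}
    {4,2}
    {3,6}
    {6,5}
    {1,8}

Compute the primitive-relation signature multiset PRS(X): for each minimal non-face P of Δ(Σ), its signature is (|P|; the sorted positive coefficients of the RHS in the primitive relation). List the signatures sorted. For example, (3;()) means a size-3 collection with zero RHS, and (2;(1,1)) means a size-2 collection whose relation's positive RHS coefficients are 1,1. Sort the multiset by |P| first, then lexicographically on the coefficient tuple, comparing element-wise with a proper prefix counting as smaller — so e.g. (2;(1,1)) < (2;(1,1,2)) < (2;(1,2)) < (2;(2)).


Σ has 20 primitive collections:

  • {1,3}:  v_{1} + v_{3} = 0 ; sig = (2;())
  • {6,7}:  v_{6} + v_{7} = 0 ; sig = (2;())
  • {1,4}:  v_{1} + v_{4} = v_{8} ; sig = (2;(1))
  • {1,6}:  v_{1} + v_{6} = v_{5} ; sig = (2;(1))
  • {1,7}:  v_{1} + v_{7} = v_{4} ; sig = (2;(1))
  • {2,5}:  v_{2} + v_{5} = v_{8} ; sig = (2;(1))
  • {2,6}:  v_{2} + v_{6} = v_{4} ; sig = (2;(1))
  • {3,4}:  v_{3} + v_{4} = v_{7} ; sig = (2;(1))
  • {3,5}:  v_{3} + v_{5} = v_{6} ; sig = (2;(1))
  • {3,8}:  v_{3} + v_{8} = v_{4} ; sig = (2;(1))
  • {4,6}:  v_{4} + v_{6} = v_{1} ; sig = (2;(1))
  • {4,7}:  v_{4} + v_{7} = v_{2} ; sig = (2;(1))
  • {5,7}:  v_{5} + v_{7} = v_{1} ; sig = (2;(1))
  • {1,2}:  v_{1} + v_{2} = 2·v_{4} ; sig = (2;(2))
  • {2,3}:  v_{2} + v_{3} = 2·v_{7} ; sig = (2;(2))
  • {4,5}:  v_{4} + v_{5} = 2·v_{1} ; sig = (2;(2))
  • {6,8}:  v_{6} + v_{8} = 2·v_{1} ; sig = (2;(2))
  • {7,8}:  v_{7} + v_{8} = 2·v_{4} ; sig = (2;(2))
  • {2,8}:  v_{2} + v_{8} = 3·v_{4} ; sig = (2;(3))
  • {5,8}:  v_{5} + v_{8} = 3·v_{1} ; sig = (2;(3))

so the primitive-relation signature multiset is
    |P|=2: 20 collections, coeffs (), (), (1), (1), (1), (1), (1), (1), (1), (1), (1), (1), (1), (2), (2), (2), (2), (2), (3), (3)


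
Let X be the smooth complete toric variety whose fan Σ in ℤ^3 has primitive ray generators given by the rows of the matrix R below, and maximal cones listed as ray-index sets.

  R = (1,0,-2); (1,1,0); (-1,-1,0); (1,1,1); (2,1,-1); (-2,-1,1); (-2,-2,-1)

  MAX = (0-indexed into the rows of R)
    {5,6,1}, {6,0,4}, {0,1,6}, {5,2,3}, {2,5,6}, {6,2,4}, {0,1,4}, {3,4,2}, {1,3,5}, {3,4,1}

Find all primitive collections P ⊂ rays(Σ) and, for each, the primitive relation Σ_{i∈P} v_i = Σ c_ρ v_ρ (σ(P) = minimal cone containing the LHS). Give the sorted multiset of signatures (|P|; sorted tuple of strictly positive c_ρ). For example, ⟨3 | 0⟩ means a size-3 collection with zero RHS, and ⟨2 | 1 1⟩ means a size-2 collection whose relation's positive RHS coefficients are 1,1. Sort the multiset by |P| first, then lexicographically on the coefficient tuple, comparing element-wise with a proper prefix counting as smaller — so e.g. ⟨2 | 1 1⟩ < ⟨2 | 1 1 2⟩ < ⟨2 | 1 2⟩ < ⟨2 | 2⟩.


Minimal non-faces — 7 found among 7 rays, 10 max cones:

  P={1,2}:  v_{1} + v_{2} = 0  ⟹  sig = ⟨2 | 0⟩
  P={4,5}:  v_{4} + v_{5} = 0  ⟹  sig = ⟨2 | 0⟩
  P={0,3}:  v_{0} + v_{3} = v_{4}  ⟹  sig = ⟨2 | 1⟩
  P={3,6}:  v_{3} + v_{6} = v_{2}  ⟹  sig = ⟨2 | 1⟩
  P={0,2}:  v_{0} + v_{2} = v_{4} + v_{6}  ⟹  sig = ⟨2 | 1 1⟩
  P={0,5}:  v_{0} + v_{5} = v_{1} + v_{6}  ⟹  sig = ⟨2 | 1 1⟩
  P={1,4,6}:  v_{1} + v_{4} + v_{6} = v_{0}  ⟹  sig = ⟨3 | 1⟩

Sorted signature multiset PRS(X):
{ ⟨2 | 0⟩ ×2,  ⟨2 | 1⟩ ×2,  ⟨2 | 1 1⟩ ×2,  ⟨3 | 1⟩ }


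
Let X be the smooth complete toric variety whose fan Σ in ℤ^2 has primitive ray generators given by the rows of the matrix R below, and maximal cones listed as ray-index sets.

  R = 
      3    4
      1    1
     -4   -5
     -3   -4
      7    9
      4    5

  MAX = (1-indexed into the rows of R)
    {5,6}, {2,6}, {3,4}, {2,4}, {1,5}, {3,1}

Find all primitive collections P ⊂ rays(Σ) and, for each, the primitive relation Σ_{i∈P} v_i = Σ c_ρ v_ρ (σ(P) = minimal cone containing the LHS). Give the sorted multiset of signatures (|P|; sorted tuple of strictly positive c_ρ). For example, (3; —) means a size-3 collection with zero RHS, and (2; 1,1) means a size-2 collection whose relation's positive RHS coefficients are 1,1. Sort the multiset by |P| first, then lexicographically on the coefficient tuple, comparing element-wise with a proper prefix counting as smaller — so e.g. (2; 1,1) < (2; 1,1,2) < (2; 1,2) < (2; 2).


9 collections generate NE(X_Σ); each relation:

  • {1,4}:  v_{1} + v_{4} = 0  so sig = (2; —)
  • {3,6}:  v_{3} + v_{6} = 0  so sig = (2; —)
  • {1,2}:  v_{1} + v_{2} = v_{6}  so sig = (2; 1)
  • {1,6}:  v_{1} + v_{6} = v_{5}  so sig = (2; 1)
  • {2,3}:  v_{2} + v_{3} = v_{4}  so sig = (2; 1)
  • {3,5}:  v_{3} + v_{5} = v_{1}  so sig = (2; 1)
  • {4,5}:  v_{4} + v_{5} = v_{6}  so sig = (2; 1)
  • {4,6}:  v_{4} + v_{6} = v_{2}  so sig = (2; 1)
  • {2,5}:  v_{2} + v_{5} = 2·v_{6}  so sig = (2; 2)

so the primitive-relation signature multiset is
    (2; —)
    (2; —)
    (2; 1)
    (2; 1)
    (2; 1)
    (2; 1)
    (2; 1)
    (2; 1)
    (2; 2)


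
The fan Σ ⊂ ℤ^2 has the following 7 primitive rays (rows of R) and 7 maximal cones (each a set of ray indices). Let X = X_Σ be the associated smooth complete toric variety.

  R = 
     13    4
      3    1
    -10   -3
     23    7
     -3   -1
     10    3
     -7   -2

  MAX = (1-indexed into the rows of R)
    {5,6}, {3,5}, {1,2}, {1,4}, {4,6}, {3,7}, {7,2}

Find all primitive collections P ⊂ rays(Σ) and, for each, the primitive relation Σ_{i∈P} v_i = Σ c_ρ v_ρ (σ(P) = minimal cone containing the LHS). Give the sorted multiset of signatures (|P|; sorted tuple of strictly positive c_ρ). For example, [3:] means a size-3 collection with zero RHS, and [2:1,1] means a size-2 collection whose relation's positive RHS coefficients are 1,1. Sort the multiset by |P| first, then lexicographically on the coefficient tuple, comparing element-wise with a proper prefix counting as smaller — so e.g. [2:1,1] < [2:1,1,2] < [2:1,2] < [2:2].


The 14 primitive collections of Σ (r=7, n=2):

  P = {2,5}:  v_{2} + v_{5} = 0  so sig = [2:]
  P = {3,6}:  v_{3} + v_{6} = 0  so sig = [2:]
  P = {1,3}:  v_{1} + v_{3} = v_{2}  so sig = [2:1]
  P = {1,5}:  v_{1} + v_{5} = v_{6}  so sig = [2:1]
  P = {1,6}:  v_{1} + v_{6} = v_{4}  so sig = [2:1]
  P = {2,3}:  v_{2} + v_{3} = v_{7}  so sig = [2:1]
  P = {2,6}:  v_{2} + v_{6} = v_{1}  so sig = [2:1]
  P = {3,4}:  v_{3} + v_{4} = v_{1}  so sig = [2:1]
  P = {5,7}:  v_{5} + v_{7} = v_{3}  so sig = [2:1]
  P = {6,7}:  v_{6} + v_{7} = v_{2}  so sig = [2:1]
  P = {4,7}:  v_{4} + v_{7} = v_{1} + v_{2}  so sig = [2:1,1]
  P = {1,7}:  v_{1} + v_{7} = 2·v_{2}  so sig = [2:2]
  P = {2,4}:  v_{2} + v_{4} = 2·v_{1}  so sig = [2:2]
  P = {4,5}:  v_{4} + v_{5} = 2·v_{6}  so sig = [2:2]

Signatures (|P|; sorted positive RHS coefficients), sorted:
[[2:], [2:], [2:1], [2:1], [2:1], [2:1], [2:1], [2:1], [2:1], [2:1], [2:1,1], [2:2], [2:2], [2:2]]


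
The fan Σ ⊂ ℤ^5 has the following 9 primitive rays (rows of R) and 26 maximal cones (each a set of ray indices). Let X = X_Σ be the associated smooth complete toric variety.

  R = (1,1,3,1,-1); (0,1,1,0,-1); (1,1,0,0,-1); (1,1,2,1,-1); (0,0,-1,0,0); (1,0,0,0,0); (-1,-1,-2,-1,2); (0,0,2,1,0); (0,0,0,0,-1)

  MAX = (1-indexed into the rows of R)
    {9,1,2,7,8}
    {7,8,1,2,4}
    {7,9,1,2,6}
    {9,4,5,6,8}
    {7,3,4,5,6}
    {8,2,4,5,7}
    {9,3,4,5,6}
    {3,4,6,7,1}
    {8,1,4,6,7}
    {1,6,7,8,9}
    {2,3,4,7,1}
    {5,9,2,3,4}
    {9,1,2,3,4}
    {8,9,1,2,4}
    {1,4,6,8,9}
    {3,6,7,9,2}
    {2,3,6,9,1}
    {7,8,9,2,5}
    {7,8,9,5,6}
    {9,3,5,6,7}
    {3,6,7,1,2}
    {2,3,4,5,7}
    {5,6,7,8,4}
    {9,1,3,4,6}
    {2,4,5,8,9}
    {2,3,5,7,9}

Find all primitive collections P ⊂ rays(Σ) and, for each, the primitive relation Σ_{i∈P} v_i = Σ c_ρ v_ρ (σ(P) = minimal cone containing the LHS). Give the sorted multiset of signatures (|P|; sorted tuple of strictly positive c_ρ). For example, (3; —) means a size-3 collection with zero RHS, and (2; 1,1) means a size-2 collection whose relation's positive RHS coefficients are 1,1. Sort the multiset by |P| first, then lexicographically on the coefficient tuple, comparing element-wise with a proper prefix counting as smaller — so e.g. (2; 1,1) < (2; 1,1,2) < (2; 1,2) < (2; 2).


7 collections generate NE(X_Σ); each relation:

  {1,5}:  v_{1} + v_{5} = v_{4}  →  sig = (2; 1)
  {3,8}:  v_{3} + v_{8} = v_{4}  →  sig = (2; 1)
  {4,7,9}:  v_{4} + v_{7} + v_{9} = 0  →  sig = (3; —)
  {2,5,6}:  v_{2} + v_{5} + v_{6} = v_{3}  →  sig = (3; 1)
  {2,6,8}:  v_{2} + v_{6} + v_{8} = v_{1}  →  sig = (3; 1)
  {2,4,6}:  v_{2} + v_{4} + v_{6} = v_{1} + v_{3}  →  sig = (3; 1,1)
  {1,3,7,9}:  v_{1} + v_{3} + v_{7} + v_{9} = v_{2} + v_{6}  →  sig = (4; 1,1)

Hence PRS(X_Σ) =
    (2; 1)
    (2; 1)
    (3; —)
    (3; 1)
    (3; 1)
    (3; 1,1)
    (4; 1,1)


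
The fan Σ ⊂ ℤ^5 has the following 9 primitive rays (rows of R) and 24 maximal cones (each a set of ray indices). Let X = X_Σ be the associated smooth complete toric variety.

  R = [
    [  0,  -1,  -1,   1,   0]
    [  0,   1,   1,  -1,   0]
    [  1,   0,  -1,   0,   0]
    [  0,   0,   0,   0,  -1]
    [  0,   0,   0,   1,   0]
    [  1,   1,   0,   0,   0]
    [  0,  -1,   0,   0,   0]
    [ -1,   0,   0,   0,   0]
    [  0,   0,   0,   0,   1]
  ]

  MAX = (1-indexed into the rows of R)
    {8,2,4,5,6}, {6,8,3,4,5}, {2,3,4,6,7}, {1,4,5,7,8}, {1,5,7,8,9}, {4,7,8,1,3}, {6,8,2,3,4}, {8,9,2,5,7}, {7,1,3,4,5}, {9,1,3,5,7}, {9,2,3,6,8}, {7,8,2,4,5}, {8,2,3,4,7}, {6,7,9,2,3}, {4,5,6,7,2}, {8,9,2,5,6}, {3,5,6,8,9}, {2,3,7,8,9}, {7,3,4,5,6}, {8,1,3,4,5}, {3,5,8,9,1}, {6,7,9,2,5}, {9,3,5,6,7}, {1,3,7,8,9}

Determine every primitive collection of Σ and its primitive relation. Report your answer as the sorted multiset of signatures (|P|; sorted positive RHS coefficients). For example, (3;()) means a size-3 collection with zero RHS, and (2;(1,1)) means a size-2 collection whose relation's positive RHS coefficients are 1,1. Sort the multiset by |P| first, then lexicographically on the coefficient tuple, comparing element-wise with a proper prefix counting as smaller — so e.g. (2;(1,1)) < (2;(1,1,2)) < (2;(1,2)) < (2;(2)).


6 minimal non-faces of Δ(Σ) (on 9 rays):

  {1,2}:  v_{1} + v_{2} = 0  ⇒ sig = (2;())
  {4,9}:  v_{4} + v_{9} = 0  ⇒ sig = (2;())
  {1,6}:  v_{1} + v_{6} = v_{3} + v_{5}  ⇒ sig = (2;(1,1))
  {6,7,8}:  v_{6} + v_{7} + v_{8} = 0  ⇒ sig = (3;())
  {2,3,5}:  v_{2} + v_{3} + v_{5} = v_{6}  ⇒ sig = (3;(1))
  {3,5,7,8}:  v_{3} + v_{5} + v_{7} + v_{8} = v_{1}  ⇒ sig = (4;(1))

Hence PRS(X_Σ) =
{ (2;()) ×2,  (2;(1,1)),  (3;()),  (3;(1)),  (4;(1)) }


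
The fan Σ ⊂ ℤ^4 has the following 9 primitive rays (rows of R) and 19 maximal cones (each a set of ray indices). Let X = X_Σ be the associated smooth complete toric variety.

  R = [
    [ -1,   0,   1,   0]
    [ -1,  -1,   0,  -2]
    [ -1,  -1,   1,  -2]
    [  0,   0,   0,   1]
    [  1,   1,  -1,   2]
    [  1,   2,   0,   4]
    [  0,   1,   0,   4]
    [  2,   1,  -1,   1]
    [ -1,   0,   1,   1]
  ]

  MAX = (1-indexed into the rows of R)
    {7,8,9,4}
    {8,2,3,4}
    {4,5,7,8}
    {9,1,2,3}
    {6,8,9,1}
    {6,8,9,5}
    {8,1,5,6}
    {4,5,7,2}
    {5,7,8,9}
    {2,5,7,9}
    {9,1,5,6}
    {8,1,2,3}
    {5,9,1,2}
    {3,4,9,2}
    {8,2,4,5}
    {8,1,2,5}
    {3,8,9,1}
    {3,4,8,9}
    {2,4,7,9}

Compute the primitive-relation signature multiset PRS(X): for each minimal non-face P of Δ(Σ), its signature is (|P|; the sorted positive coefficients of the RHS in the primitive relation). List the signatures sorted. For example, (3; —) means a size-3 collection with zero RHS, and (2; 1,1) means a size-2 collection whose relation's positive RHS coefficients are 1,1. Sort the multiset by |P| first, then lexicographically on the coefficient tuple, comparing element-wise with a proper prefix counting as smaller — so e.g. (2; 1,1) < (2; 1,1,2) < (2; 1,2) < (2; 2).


Primitive collections (12):

  P={3,5}:  v_{3} + v_{5} = 0  ⇒ sig = (2; —)
  P={1,4}:  v_{1} + v_{4} = v_{9}  ⇒ sig = (2; 1)
  P={2,6}:  v_{2} + v_{6} = v_{1} + v_{5}  ⇒ sig = (2; 1,1)
  P={3,7}:  v_{3} + v_{7} = v_{4} + v_{9}  ⇒ sig = (2; 1,1)
  P={3,6}:  v_{3} + v_{6} = v_{1} + v_{8} + v_{9}  ⇒ sig = (2; 1,1,1)
  P={4,6}:  v_{4} + v_{6} = v_{5} + v_{8} + 2·v_{9}  ⇒ sig = (2; 1,1,2)
  P={1,7}:  v_{1} + v_{7} = v_{5} + 2·v_{9}  ⇒ sig = (2; 1,2)
  P={6,7}:  v_{6} + v_{7} = 2·v_{5} + v_{8} + 3·v_{9}  ⇒ sig = (2; 1,2,3)
  P={2,8,9}:  v_{2} + v_{8} + v_{9} = 0  ⇒ sig = (3; —)
  P={4,5,9}:  v_{4} + v_{5} + v_{9} = v_{7}  ⇒ sig = (3; 1)
  P={2,7,8}:  v_{2} + v_{7} + v_{8} = v_{4} + v_{5}  ⇒ sig = (3; 1,1)
  P={1,5,8,9}:  v_{1} + v_{5} + v_{8} + v_{9} = v_{6}  ⇒ sig = (4; 1)

so the primitive-relation signature multiset is
    (2; —)
    (2; 1)
    (2; 1,1)
    (2; 1,1)
    (2; 1,1,1)
    (2; 1,1,2)
    (2; 1,2)
    (2; 1,2,3)
    (3; —)
    (3; 1)
    (3; 1,1)
    (4; 1)


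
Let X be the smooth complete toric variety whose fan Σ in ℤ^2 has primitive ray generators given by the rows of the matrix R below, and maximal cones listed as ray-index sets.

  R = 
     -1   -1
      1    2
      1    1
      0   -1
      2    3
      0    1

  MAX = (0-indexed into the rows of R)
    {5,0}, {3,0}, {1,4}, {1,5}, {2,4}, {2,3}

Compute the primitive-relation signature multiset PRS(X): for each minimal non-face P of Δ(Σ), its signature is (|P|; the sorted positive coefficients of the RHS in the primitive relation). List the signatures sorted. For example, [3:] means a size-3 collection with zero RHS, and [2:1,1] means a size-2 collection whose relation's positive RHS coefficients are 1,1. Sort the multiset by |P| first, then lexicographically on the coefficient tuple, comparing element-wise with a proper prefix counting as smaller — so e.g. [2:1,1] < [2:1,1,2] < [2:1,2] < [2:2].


|primitive collections| = 9. Relations:

  P={0,2}:  v_{0} + v_{2} = 0  so sig = [2:]
  P={3,5}:  v_{3} + v_{5} = 0  so sig = [2:]
  P={0,1}:  v_{0} + v_{1} = v_{5}  so sig = [2:1]
  P={0,4}:  v_{0} + v_{4} = v_{1}  so sig = [2:1]
  P={1,2}:  v_{1} + v_{2} = v_{4}  so sig = [2:1]
  P={1,3}:  v_{1} + v_{3} = v_{2}  so sig = [2:1]
  P={2,5}:  v_{2} + v_{5} = v_{1}  so sig = [2:1]
  P={3,4}:  v_{3} + v_{4} = 2·v_{2}  so sig = [2:2]
  P={4,5}:  v_{4} + v_{5} = 2·v_{1}  so sig = [2:2]

so the primitive-relation signature multiset is
    |P|=2: 9 collections, coeffs (), (), (1), (1), (1), (1), (1), (2), (2)


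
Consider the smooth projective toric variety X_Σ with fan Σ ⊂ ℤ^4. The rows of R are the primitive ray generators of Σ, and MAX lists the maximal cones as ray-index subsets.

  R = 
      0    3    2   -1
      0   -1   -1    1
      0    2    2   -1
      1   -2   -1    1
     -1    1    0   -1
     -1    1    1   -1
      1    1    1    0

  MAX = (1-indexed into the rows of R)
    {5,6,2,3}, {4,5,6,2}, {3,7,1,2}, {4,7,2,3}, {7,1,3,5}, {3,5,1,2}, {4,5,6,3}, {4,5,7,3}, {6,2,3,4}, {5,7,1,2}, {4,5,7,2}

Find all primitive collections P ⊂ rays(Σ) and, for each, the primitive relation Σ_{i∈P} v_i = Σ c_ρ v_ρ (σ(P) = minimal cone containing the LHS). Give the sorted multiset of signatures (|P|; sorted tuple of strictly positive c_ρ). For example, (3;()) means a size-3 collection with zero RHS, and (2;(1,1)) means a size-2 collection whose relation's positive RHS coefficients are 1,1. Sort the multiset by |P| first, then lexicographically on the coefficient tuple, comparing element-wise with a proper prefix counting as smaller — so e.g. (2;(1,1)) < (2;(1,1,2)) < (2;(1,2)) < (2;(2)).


5 collections generate NE(X_Σ); each relation:

  • {1,4}:  v_{1} + v_{4} = v_{7}  →  sig = (2;(1))
  • {6,7}:  v_{6} + v_{7} = v_{3}  →  sig = (2;(1))
  • {1,6}:  v_{1} + v_{6} = v_{2} + 2·v_{3} + v_{5}  →  sig = (2;(1,1,2))
  • {2,3,4,5}:  v_{2} + v_{3} + v_{4} + v_{5} = 0  →  sig = (4;())
  • {2,3,5,7}:  v_{2} + v_{3} + v_{5} + v_{7} = v_{1}  →  sig = (4;(1))

Signatures (|P|; sorted positive RHS coefficients), sorted:
    (2;(1))
    (2;(1))
    (2;(1,1,2))
    (4;())
    (4;(1))


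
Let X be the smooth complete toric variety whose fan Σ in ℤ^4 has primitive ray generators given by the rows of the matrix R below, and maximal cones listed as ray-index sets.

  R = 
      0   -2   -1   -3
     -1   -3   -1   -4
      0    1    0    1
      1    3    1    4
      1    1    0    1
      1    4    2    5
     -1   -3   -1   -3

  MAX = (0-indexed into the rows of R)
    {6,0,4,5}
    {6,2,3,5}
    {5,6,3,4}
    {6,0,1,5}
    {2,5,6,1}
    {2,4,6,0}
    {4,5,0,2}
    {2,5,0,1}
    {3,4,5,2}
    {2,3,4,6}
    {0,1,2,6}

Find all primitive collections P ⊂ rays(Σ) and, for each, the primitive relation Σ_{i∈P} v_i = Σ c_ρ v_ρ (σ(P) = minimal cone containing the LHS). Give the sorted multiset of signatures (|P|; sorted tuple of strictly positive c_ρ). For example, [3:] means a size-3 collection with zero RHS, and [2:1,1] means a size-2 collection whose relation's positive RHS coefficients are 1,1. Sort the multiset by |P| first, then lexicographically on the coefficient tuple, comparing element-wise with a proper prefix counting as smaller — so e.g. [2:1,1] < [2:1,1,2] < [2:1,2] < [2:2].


Primitive collections (5):

  • {1,3}:  v_{1} + v_{3} = 0 — sig = [2:]
  • {0,3}:  v_{0} + v_{3} = v_{4} — sig = [2:1]
  • {1,4}:  v_{1} + v_{4} = v_{0} — sig = [2:1]
  • {0,2,5,6}:  v_{0} + v_{2} + v_{5} + v_{6} = 0 — sig = [4:]
  • {2,4,5,6}:  v_{2} + v_{4} + v_{5} + v_{6} = v_{3} — sig = [4:1]

Sorted signature multiset PRS(X):
    [2:]
    [2:1]
    [2:1]
    [4:]
    [4:1]


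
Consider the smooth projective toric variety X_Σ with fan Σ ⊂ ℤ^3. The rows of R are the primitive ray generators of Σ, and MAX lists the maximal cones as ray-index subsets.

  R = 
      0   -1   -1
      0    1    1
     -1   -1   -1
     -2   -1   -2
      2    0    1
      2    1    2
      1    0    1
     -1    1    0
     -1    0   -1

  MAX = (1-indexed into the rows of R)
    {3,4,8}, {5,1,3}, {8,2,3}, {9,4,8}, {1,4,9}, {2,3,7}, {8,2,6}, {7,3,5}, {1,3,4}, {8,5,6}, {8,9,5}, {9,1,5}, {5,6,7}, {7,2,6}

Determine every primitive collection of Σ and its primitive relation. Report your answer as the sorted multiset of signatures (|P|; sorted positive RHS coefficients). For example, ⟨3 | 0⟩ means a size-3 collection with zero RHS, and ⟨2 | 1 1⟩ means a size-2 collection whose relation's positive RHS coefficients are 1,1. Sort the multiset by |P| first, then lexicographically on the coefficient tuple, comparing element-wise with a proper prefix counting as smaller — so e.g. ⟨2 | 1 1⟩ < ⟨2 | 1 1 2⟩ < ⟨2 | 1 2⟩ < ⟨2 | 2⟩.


The 16 primitive collections of Σ (r=9, n=3):

  P={1,2}:  v_{1} + v_{2} = 0  so sig = ⟨2 | 0⟩
  P={4,6}:  v_{4} + v_{6} = 0  so sig = ⟨2 | 0⟩
  P={7,9}:  v_{7} + v_{9} = 0  so sig = ⟨2 | 0⟩
  P={1,6}:  v_{1} + v_{6} = v_{5}  so sig = ⟨2 | 1⟩
  P={1,8}:  v_{1} + v_{8} = v_{9}  so sig = ⟨2 | 1⟩
  P={2,5}:  v_{2} + v_{5} = v_{6}  so sig = ⟨2 | 1⟩
  P={2,9}:  v_{2} + v_{9} = v_{8}  so sig = ⟨2 | 1⟩
  P={3,6}:  v_{3} + v_{6} = v_{7}  so sig = ⟨2 | 1⟩
  P={3,9}:  v_{3} + v_{9} = v_{4}  so sig = ⟨2 | 1⟩
  P={4,5}:  v_{4} + v_{5} = v_{1}  so sig = ⟨2 | 1⟩
  P={4,7}:  v_{4} + v_{7} = v_{3}  so sig = ⟨2 | 1⟩
  P={7,8}:  v_{7} + v_{8} = v_{2}  so sig = ⟨2 | 1⟩
  P={1,7}:  v_{1} + v_{7} = v_{3} + v_{5}  so sig = ⟨2 | 1 1⟩
  P={2,4}:  v_{2} + v_{4} = v_{3} + v_{8}  so sig = ⟨2 | 1 1⟩
  P={6,9}:  v_{6} + v_{9} = v_{5} + v_{8}  so sig = ⟨2 | 1 1⟩
  P={3,5,8}:  v_{3} + v_{5} + v_{8} = 0  so sig = ⟨3 | 0⟩

Signatures (|P|; sorted positive RHS coefficients), sorted:
{ ⟨2 | 0⟩ ×3,  ⟨2 | 1⟩ ×9,  ⟨2 | 1 1⟩ ×3,  ⟨3 | 0⟩ }


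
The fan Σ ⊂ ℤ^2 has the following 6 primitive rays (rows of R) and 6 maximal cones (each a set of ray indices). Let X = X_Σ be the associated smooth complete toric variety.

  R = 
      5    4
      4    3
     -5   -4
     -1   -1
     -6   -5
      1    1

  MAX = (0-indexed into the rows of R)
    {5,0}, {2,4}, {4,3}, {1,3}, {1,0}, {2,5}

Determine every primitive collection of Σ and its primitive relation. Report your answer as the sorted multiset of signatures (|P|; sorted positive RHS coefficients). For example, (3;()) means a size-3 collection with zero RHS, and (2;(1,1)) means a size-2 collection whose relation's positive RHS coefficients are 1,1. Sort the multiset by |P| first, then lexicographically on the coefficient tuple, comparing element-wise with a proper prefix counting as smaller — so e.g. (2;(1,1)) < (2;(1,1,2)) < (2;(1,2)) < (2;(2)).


Primitive collections (9):

  {0,2}:  v_{0} + v_{2} = 0  so sig = (2;())
  {3,5}:  v_{3} + v_{5} = 0  so sig = (2;())
  {0,3}:  v_{0} + v_{3} = v_{1}  so sig = (2;(1))
  {0,4}:  v_{0} + v_{4} = v_{3}  so sig = (2;(1))
  {1,2}:  v_{1} + v_{2} = v_{3}  so sig = (2;(1))
  {1,5}:  v_{1} + v_{5} = v_{0}  so sig = (2;(1))
  {2,3}:  v_{2} + v_{3} = v_{4}  so sig = (2;(1))
  {4,5}:  v_{4} + v_{5} = v_{2}  so sig = (2;(1))
  {1,4}:  v_{1} + v_{4} = 2·v_{3}  so sig = (2;(2))

Hence PRS(X_Σ) =
    |P|=2: 9 collections, coeffs (), (), (1), (1), (1), (1), (1), (1), (2)


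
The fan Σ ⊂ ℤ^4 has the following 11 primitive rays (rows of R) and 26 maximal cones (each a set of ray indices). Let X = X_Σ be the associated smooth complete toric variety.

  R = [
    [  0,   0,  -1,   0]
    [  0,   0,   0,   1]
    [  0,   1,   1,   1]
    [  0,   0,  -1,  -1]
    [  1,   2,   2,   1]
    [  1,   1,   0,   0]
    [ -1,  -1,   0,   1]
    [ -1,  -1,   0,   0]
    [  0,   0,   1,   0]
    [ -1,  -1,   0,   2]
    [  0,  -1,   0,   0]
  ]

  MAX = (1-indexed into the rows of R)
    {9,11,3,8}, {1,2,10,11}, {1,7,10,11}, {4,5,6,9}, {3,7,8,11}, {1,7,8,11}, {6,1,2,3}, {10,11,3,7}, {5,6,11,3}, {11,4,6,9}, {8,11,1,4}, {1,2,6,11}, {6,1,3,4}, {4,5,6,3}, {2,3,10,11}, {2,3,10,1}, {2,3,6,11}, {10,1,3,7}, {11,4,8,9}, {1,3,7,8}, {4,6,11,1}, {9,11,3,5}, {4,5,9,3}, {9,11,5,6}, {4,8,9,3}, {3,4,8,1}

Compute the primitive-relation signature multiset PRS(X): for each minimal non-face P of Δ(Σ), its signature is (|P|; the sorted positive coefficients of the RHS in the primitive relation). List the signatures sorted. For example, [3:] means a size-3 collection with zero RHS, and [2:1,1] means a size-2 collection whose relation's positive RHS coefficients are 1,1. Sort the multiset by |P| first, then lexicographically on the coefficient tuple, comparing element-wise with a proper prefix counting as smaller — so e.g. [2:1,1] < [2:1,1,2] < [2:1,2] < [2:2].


22 collections generate NE(X_Σ); each relation:

  {1,9}:  v_{1} + v_{9} = 0 — sig = [2:]
  {6,8}:  v_{6} + v_{8} = 0 — sig = [2:]
  {2,4}:  v_{2} + v_{4} = v_{1} — sig = [2:1]
  {2,7}:  v_{2} + v_{7} = v_{10} — sig = [2:1]
  {2,8}:  v_{2} + v_{8} = v_{7} — sig = [2:1]
  {6,7}:  v_{6} + v_{7} = v_{2} — sig = [2:1]
  {1,5}:  v_{1} + v_{5} = v_{3} + v_{6} — sig = [2:1,1]
  {2,9}:  v_{2} + v_{9} = v_{3} + v_{11} — sig = [2:1,1]
  {4,7}:  v_{4} + v_{7} = v_{1} + v_{8} — sig = [2:1,1]
  {4,10}:  v_{4} + v_{10} = v_{1} + v_{7} — sig = [2:1,1]
  {5,8}:  v_{5} + v_{8} = v_{3} + v_{9} — sig = [2:1,1]
  {7,9}:  v_{7} + v_{9} = v_{3} + v_{8} + v_{11} — sig = [2:1,1,1]
  {9,10}:  v_{9} + v_{10} = v_{3} + v_{7} + v_{11} — sig = [2:1,1,1]
  {2,5}:  v_{2} + v_{5} = 2·v_{3} + v_{6} + v_{11} — sig = [2:1,1,2]
  {5,10}:  v_{5} + v_{10} = v_{2} + 2·v_{3} + v_{11} — sig = [2:1,1,2]
  {5,7}:  v_{5} + v_{7} = 2·v_{3} + v_{11} — sig = [2:1,2]
  {6,10}:  v_{6} + v_{10} = 2·v_{2} — sig = [2:2]
  {8,10}:  v_{8} + v_{10} = 2·v_{7} — sig = [2:2]
  {3,4,11}:  v_{3} + v_{4} + v_{11} = 0 — sig = [3:]
  {1,3,11}:  v_{1} + v_{3} + v_{11} = v_{2} — sig = [3:1]
  {3,6,9}:  v_{3} + v_{6} + v_{9} = v_{5} — sig = [3:1]
  {4,5,11}:  v_{4} + v_{5} + v_{11} = v_{6} + v_{9} — sig = [3:1,1]

Hence PRS(X_Σ) =
    [2:]
    [2:]
    [2:1]
    [2:1]
    [2:1]
    [2:1]
    [2:1,1]
    [2:1,1]
    [2:1,1]
    [2:1,1]
    [2:1,1]
    [2:1,1,1]
    [2:1,1,1]
    [2:1,1,2]
    [2:1,1,2]
    [2:1,2]
    [2:2]
    [2:2]
    [3:]
    [3:1]
    [3:1]
    [3:1,1]


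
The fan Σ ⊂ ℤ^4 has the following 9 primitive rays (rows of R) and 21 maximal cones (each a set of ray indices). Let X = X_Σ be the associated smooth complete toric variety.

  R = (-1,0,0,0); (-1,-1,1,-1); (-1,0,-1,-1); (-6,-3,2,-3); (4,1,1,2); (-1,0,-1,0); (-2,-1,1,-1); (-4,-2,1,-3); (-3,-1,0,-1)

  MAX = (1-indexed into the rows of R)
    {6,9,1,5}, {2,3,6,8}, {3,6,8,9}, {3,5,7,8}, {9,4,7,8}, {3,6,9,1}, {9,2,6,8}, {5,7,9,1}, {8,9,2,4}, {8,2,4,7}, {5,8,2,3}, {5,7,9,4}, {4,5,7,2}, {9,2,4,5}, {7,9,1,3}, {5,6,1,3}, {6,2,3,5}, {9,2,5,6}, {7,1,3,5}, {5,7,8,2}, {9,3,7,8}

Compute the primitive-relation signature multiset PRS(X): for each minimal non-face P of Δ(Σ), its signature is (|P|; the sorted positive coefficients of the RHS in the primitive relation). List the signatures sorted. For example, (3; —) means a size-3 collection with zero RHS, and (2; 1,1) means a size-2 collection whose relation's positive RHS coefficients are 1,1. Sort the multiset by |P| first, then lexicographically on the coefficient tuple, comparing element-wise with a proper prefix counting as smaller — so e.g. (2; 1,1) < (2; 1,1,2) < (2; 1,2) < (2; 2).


Primitive collections (13):

  P={1,2}:  v_{1} + v_{2} = v_{7} — sig = (2; 1)
  P={6,7}:  v_{6} + v_{7} = v_{9} — sig = (2; 1)
  P={3,4}:  v_{3} + v_{4} = v_{8} + v_{9} — sig = (2; 1,1)
  P={1,4}:  v_{1} + v_{4} = 2·v_{7} + v_{9} — sig = (2; 1,2)
  P={1,8}:  v_{1} + v_{8} = v_{3} + 2·v_{7} — sig = (2; 1,2)
  P={4,6}:  v_{4} + v_{6} = v_{2} + 2·v_{9} — sig = (2; 1,2)
  P={3,5,9}:  v_{3} + v_{5} + v_{9} = 0 — sig = (3; —)
  P={2,3,7}:  v_{2} + v_{3} + v_{7} = v_{8} — sig = (3; 1)
  P={2,7,9}:  v_{2} + v_{7} + v_{9} = v_{4} — sig = (3; 1)
  P={5,6,8}:  v_{5} + v_{6} + v_{8} = v_{2} — sig = (3; 1)
  P={2,3,9}:  v_{2} + v_{3} + v_{9} = v_{6} + v_{8} — sig = (3; 1,1)
  P={5,8,9}:  v_{5} + v_{8} + v_{9} = v_{2} + v_{7} — sig = (3; 1,1)
  P={4,5,8}:  v_{4} + v_{5} + v_{8} = 2·v_{2} + 2·v_{7} — sig = (3; 2,2)

Sorted signature multiset PRS(X):
[(2; 1), (2; 1), (2; 1,1), (2; 1,2), (2; 1,2), (2; 1,2), (3; —), (3; 1), (3; 1), (3; 1), (3; 1,1), (3; 1,1), (3; 2,2)]


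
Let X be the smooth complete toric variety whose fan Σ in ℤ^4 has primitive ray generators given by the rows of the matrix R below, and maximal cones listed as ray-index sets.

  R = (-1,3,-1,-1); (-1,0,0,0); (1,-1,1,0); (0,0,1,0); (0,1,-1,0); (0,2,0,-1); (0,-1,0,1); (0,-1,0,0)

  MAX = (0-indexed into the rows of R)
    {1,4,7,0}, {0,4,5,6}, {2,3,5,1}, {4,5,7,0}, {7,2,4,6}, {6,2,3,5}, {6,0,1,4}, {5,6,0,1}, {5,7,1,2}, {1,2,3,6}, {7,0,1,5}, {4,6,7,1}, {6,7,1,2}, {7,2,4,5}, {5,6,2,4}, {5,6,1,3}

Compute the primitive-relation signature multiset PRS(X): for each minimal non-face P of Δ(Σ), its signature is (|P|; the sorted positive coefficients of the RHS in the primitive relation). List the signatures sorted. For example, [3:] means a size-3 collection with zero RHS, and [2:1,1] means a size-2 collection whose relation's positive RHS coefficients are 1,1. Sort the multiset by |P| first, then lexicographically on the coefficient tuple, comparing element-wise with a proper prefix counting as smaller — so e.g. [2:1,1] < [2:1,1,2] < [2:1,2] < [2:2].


Σ has 9 primitive collections:

  {0,2}:  v_{0} + v_{2} = v_{5}  →  sig = [2:1]
  {3,4}:  v_{3} + v_{4} = v_{5} + v_{6}  →  sig = [2:1,1]
  {3,7}:  v_{3} + v_{7} = v_{1} + v_{2}  →  sig = [2:1,1]
  {0,3}:  v_{0} + v_{3} = v_{1} + 2·v_{5} + v_{6}  →  sig = [2:1,1,2]
  {1,2,4}:  v_{1} + v_{2} + v_{4} = 0  →  sig = [3:]
  {5,6,7}:  v_{5} + v_{6} + v_{7} = 0  →  sig = [3:]
  {1,4,5}:  v_{1} + v_{4} + v_{5} = v_{0}  →  sig = [3:1]
  {0,6,7}:  v_{0} + v_{6} + v_{7} = v_{1} + v_{4}  →  sig = [3:1,1]
  {1,2,5,6}:  v_{1} + v_{2} + v_{5} + v_{6} = v_{3}  →  sig = [4:1]

Hence PRS(X_Σ) =
{ [2:1],  [2:1,1] ×2,  [2:1,1,2],  [3:] ×2,  [3:1],  [3:1,1],  [4:1] }


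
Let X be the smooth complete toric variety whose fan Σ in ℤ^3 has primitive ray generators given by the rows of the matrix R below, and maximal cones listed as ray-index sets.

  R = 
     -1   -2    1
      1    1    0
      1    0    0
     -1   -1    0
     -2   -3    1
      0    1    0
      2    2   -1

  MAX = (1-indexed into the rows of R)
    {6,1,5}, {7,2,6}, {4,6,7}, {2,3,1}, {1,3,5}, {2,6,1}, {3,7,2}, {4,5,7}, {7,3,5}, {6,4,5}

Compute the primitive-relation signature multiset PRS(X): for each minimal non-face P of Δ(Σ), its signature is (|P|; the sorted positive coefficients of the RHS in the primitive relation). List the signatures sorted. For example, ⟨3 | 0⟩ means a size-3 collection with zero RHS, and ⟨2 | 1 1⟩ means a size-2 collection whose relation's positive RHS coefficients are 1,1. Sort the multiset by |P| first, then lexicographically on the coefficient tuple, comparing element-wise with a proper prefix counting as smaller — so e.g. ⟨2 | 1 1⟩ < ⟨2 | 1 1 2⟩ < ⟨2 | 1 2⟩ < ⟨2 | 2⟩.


7 minimal non-faces of Δ(Σ) (on 7 rays):

  P={2,4}:  v_{2} + v_{4} = 0 ; sig = ⟨2 | 0⟩
  P={1,4}:  v_{1} + v_{4} = v_{5} ; sig = ⟨2 | 1⟩
  P={1,7}:  v_{1} + v_{7} = v_{3} ; sig = ⟨2 | 1⟩
  P={2,5}:  v_{2} + v_{5} = v_{1} ; sig = ⟨2 | 1⟩
  P={3,6}:  v_{3} + v_{6} = v_{2} ; sig = ⟨2 | 1⟩
  P={3,4}:  v_{3} + v_{4} = v_{5} + v_{7} ; sig = ⟨2 | 1 1⟩
  P={5,6,7}:  v_{5} + v_{6} + v_{7} = 0 ; sig = ⟨3 | 0⟩

Hence PRS(X_Σ) =
    ⟨2 | 0⟩
    ⟨2 | 1⟩
    ⟨2 | 1⟩
    ⟨2 | 1⟩
    ⟨2 | 1⟩
    ⟨2 | 1 1⟩
    ⟨3 | 0⟩


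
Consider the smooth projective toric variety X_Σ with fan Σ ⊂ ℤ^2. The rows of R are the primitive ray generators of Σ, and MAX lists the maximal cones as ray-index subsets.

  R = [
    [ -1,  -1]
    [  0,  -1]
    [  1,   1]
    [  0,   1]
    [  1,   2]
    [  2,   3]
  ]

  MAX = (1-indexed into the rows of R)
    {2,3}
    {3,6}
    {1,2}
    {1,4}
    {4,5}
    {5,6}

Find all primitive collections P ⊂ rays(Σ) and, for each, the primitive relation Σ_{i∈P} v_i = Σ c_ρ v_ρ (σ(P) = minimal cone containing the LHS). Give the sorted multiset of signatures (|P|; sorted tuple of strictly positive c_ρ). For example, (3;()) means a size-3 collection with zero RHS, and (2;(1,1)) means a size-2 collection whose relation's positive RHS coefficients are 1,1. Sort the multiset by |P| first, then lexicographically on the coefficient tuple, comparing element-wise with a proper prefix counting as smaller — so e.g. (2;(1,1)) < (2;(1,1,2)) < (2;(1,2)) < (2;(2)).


|primitive collections| = 9. Relations:

  {1,3}:  v_{1} + v_{3} = 0  so sig = (2;())
  {2,4}:  v_{2} + v_{4} = 0  so sig = (2;())
  {1,5}:  v_{1} + v_{5} = v_{4}  so sig = (2;(1))
  {1,6}:  v_{1} + v_{6} = v_{5}  so sig = (2;(1))
  {2,5}:  v_{2} + v_{5} = v_{3}  so sig = (2;(1))
  {3,4}:  v_{3} + v_{4} = v_{5}  so sig = (2;(1))
  {3,5}:  v_{3} + v_{5} = v_{6}  so sig = (2;(1))
  {2,6}:  v_{2} + v_{6} = 2·v_{3}  so sig = (2;(2))
  {4,6}:  v_{4} + v_{6} = 2·v_{5}  so sig = (2;(2))

so the primitive-relation signature multiset is
    (2;())
    (2;())
    (2;(1))
    (2;(1))
    (2;(1))
    (2;(1))
    (2;(1))
    (2;(2))
    (2;(2))


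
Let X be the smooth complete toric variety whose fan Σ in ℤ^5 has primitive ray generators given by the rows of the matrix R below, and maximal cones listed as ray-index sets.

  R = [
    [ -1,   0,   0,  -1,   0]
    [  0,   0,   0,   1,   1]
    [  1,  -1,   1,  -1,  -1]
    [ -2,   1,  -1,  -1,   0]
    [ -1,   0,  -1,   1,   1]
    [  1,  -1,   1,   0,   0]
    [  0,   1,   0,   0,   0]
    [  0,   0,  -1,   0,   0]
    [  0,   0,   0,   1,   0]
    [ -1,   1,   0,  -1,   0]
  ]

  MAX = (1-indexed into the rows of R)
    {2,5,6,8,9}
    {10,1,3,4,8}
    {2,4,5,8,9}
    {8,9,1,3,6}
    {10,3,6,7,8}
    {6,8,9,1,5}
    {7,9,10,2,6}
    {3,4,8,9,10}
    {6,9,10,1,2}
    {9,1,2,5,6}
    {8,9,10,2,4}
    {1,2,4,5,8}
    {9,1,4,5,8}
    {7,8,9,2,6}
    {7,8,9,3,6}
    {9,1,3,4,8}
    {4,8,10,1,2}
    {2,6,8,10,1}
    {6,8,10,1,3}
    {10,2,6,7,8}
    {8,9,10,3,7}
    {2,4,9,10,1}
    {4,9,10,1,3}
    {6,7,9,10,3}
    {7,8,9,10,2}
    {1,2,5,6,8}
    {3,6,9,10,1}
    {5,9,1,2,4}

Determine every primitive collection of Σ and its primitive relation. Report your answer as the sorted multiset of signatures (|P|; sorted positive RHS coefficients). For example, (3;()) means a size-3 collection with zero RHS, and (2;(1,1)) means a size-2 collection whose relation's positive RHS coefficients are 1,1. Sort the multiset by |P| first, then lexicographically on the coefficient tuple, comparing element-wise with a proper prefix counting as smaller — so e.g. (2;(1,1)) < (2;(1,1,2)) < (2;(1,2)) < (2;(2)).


The 10 primitive collections of Σ (r=10, n=5):

  {1,7}:  v_{1} + v_{7} = v_{10}  ⟹  sig = (2;(1))
  {2,3}:  v_{2} + v_{3} = v_{6}  ⟹  sig = (2;(1))
  {4,6}:  v_{4} + v_{6} = v_{1}  ⟹  sig = (2;(1))
  {5,10}:  v_{5} + v_{10} = v_{2} + v_{4}  ⟹  sig = (2;(1,1))
  {3,5}:  v_{3} + v_{5} = v_{1} + v_{6} + v_{8} + v_{9}  ⟹  sig = (2;(1,1,1,1))
  {5,7}:  v_{5} + v_{7} = v_{2} + v_{8} + v_{9} + v_{10}  ⟹  sig = (2;(1,1,1,1))
  {4,7}:  v_{4} + v_{7} = v_{8} + v_{9} + 2·v_{10}  ⟹  sig = (2;(1,1,2))
  {6,8,9,10}:  v_{6} + v_{8} + v_{9} + v_{10} = 0  ⟹  sig = (4;())
  {1,2,8,9}:  v_{1} + v_{2} + v_{8} + v_{9} = v_{5}  ⟹  sig = (4;(1))
  {1,8,9,10}:  v_{1} + v_{8} + v_{9} + v_{10} = v_{4}  ⟹  sig = (4;(1))

Sorted signature multiset PRS(X):
{ (2;(1)) ×3,  (2;(1,1)),  (2;(1,1,1,1)) ×2,  (2;(1,1,2)),  (4;()),  (4;(1)) ×2 }
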